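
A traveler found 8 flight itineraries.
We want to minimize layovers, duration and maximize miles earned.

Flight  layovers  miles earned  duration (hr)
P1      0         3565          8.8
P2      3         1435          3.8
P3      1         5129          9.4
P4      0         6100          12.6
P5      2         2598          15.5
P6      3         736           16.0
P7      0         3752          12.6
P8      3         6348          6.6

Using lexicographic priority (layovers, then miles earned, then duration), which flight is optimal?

P4

First minimize layovers: best is 0, kept {P1, P4, P7}.
Then maximize miles earned: best is 6100, kept {P4}.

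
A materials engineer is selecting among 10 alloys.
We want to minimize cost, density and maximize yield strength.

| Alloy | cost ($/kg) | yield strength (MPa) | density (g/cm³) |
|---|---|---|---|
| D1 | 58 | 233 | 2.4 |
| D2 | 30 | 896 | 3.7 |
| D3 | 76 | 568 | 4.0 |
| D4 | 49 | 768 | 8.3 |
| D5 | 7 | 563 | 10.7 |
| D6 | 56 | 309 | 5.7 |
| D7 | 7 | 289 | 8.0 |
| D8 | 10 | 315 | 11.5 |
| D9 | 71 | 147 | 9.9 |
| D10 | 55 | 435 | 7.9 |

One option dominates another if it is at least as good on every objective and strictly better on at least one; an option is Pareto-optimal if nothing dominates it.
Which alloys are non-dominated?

D1: not dominated (best density).
D2: not dominated (best yield strength).
D3: dominated by D2 (cost 30≤76, yield strength 896≥568, density 3.7≤4.0).
D4: dominated by D2 (cost 30≤49, yield strength 896≥768, density 3.7≤8.3).
D5: not dominated.
D6: dominated by D2 (cost 30≤56, yield strength 896≥309, density 3.7≤5.7).
D7: not dominated.
D8: dominated by D5 (cost 7≤10, yield strength 563≥315, density 10.7≤11.5).
D9: dominated by D1 (cost 58≤71, yield strength 233≥147, density 2.4≤9.9).
D10: dominated by D2 (cost 30≤55, yield strength 896≥435, density 3.7≤7.9).

D1, D2, D5, D7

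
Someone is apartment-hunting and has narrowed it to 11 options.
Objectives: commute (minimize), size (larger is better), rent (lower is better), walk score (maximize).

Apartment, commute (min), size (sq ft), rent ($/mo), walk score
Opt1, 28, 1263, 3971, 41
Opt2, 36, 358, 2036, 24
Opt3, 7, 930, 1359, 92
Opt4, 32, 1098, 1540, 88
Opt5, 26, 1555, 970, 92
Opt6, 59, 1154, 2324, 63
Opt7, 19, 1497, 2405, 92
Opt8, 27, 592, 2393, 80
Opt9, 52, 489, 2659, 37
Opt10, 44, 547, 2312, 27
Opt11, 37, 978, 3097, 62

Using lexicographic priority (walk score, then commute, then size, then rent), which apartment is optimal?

First maximize walk score: best is 92, kept {Opt3, Opt5, Opt7}.
Then minimize commute: best is 7, kept {Opt3}.

Opt3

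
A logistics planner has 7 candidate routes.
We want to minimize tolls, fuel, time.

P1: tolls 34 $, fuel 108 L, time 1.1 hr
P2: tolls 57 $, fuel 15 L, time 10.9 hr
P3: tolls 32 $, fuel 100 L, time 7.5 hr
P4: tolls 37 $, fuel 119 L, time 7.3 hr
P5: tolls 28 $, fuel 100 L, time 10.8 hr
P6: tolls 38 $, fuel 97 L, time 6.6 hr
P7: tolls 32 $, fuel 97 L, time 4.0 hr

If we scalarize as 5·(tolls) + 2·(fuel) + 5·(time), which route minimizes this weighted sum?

P2

P1: 5·34 + 2·108 + 5·1.1 = 391.5
P2: 5·57 + 2·15 + 5·10.9 = 369.5
P3: 5·32 + 2·100 + 5·7.5 = 397.5
P4: 5·37 + 2·119 + 5·7.3 = 459.5
P5: 5·28 + 2·100 + 5·10.8 = 394.0
P6: 5·38 + 2·97 + 5·6.6 = 417.0
P7: 5·32 + 2·97 + 5·4.0 = 374.0
Lowest: P2 at 369.5.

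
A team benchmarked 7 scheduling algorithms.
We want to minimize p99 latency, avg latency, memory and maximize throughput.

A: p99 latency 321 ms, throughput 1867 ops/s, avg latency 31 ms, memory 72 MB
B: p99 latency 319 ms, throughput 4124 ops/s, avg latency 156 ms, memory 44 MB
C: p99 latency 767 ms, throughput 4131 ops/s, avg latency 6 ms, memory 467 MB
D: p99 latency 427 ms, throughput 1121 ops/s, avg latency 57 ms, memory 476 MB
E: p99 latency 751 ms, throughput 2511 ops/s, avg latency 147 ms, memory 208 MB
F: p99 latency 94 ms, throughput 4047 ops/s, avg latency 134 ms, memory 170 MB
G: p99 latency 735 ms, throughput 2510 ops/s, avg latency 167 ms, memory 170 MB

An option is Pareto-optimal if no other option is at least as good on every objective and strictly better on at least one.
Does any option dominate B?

A: worse on p99 latency (321 vs 319).
C: worse on p99 latency (767 vs 319).
D: worse on p99 latency (427 vs 319).
E: worse on p99 latency (751 vs 319).
F: worse on throughput (4047 vs 4124).
G: worse on p99 latency (735 vs 319).
No option is at least as good as B on every objective and strictly better on one.

No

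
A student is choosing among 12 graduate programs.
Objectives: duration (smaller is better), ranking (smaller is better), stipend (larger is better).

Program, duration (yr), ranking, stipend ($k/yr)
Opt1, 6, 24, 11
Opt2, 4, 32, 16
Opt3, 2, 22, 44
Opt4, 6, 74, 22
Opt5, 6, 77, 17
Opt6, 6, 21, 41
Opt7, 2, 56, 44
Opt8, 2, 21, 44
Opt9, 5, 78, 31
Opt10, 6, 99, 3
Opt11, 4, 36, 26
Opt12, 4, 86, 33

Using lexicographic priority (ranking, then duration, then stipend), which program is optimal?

Opt8

First minimize ranking: best is 21, kept {Opt6, Opt8}.
Then minimize duration: best is 2, kept {Opt8}.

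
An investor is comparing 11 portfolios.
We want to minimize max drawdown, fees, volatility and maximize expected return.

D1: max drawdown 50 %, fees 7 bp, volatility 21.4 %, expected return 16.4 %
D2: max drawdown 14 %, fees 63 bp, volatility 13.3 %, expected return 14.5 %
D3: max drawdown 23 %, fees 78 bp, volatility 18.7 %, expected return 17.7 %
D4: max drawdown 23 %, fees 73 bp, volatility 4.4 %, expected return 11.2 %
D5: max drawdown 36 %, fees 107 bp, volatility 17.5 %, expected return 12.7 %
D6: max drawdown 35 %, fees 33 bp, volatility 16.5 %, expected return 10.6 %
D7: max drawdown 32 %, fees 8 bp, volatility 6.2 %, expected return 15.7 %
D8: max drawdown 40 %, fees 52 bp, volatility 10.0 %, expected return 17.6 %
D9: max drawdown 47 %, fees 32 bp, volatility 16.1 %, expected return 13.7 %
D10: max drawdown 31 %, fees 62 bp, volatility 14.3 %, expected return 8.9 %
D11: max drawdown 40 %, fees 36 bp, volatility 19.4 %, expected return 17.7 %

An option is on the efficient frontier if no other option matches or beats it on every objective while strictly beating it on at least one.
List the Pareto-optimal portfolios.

D1: not dominated (best fees).
D2: not dominated (best max drawdown).
D3: not dominated.
D4: not dominated (best volatility).
D5: dominated by D2 (max drawdown 14≤36, fees 63≤107, volatility 13.3≤17.5, expected return 14.5≥12.7).
D6: dominated by D7 (max drawdown 32≤35, fees 8≤33, volatility 6.2≤16.5, expected return 15.7≥10.6).
D7: not dominated.
D8: not dominated.
D9: dominated by D7 (max drawdown 32≤47, fees 8≤32, volatility 6.2≤16.1, expected return 15.7≥13.7).
D10: not dominated.
D11: not dominated.

D1, D2, D3, D4, D7, D8, D10, D11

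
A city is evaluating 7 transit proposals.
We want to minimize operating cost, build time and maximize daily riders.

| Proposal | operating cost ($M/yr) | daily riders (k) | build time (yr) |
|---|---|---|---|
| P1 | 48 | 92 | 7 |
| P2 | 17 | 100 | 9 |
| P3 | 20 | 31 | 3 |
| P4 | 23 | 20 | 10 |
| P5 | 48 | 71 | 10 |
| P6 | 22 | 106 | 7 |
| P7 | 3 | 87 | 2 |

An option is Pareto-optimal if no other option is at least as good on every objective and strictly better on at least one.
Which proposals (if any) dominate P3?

P7: operating cost 3≤20, daily riders 87≥31, build time 2≤3 — dominates P3.
Others (P1, P2, P4, P5, P6) are each worse than P3 on at least one objective.

P7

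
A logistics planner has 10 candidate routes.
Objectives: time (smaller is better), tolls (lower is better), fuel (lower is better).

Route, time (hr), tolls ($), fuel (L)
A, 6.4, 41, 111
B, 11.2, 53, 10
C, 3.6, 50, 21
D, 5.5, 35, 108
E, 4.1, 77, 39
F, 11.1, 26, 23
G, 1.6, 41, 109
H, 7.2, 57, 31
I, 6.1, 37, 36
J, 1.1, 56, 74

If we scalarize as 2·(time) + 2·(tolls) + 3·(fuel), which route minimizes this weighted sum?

A: 2·6.4 + 2·41 + 3·111 = 427.8
B: 2·11.2 + 2·53 + 3·10 = 158.4
C: 2·3.6 + 2·50 + 3·21 = 170.2
D: 2·5.5 + 2·35 + 3·108 = 405.0
E: 2·4.1 + 2·77 + 3·39 = 279.2
F: 2·11.1 + 2·26 + 3·23 = 143.2
G: 2·1.6 + 2·41 + 3·109 = 412.2
H: 2·7.2 + 2·57 + 3·31 = 221.4
I: 2·6.1 + 2·37 + 3·36 = 194.2
J: 2·1.1 + 2·56 + 3·74 = 336.2
Lowest: F at 143.2.

F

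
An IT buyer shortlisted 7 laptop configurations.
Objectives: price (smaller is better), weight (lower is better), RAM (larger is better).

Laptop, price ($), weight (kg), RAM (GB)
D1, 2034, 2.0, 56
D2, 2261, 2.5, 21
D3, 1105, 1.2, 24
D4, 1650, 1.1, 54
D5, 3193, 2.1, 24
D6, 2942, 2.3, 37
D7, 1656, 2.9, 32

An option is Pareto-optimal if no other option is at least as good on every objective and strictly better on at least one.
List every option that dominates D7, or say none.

D4: price 1650≤1656, weight 1.1≤2.9, RAM 54≥32 — dominates D7.
Others (D1, D2, D3, D5, D6) are each worse than D7 on at least one objective.

D4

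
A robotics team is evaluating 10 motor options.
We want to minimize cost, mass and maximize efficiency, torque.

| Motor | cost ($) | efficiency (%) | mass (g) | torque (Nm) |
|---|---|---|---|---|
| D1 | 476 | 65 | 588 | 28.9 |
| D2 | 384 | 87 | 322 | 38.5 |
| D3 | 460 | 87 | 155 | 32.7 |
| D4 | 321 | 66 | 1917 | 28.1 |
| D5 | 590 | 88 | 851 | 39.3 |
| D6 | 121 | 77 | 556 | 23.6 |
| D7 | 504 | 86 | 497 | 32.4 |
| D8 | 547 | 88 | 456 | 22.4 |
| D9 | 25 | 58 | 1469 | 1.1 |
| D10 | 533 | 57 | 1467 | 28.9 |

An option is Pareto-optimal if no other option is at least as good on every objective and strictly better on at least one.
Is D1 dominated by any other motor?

Yes

D2 vs D1: cost 384≤476, efficiency 87≥65, mass 322≤588, torque 38.5≥28.9 — D2 is at least as good on every objective and strictly better on at least one, so D2 dominates D1.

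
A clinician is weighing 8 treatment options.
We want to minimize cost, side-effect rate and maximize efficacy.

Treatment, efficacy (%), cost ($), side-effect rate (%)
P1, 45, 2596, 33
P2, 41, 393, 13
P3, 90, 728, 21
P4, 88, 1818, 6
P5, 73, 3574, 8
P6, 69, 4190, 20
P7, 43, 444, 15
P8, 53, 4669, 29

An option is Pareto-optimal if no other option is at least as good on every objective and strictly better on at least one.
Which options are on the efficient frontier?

P1: dominated by P3 (efficacy 90≥45, cost 728≤2596, side-effect rate 21≤33).
P2: not dominated (best cost).
P3: not dominated (best efficacy).
P4: not dominated (best side-effect rate).
P5: dominated by P4 (efficacy 88≥73, cost 1818≤3574, side-effect rate 6≤8).
P6: dominated by P4 (efficacy 88≥69, cost 1818≤4190, side-effect rate 6≤20).
P7: not dominated.
P8: dominated by P3 (efficacy 90≥53, cost 728≤4669, side-effect rate 21≤29).

P2, P3, P4, P7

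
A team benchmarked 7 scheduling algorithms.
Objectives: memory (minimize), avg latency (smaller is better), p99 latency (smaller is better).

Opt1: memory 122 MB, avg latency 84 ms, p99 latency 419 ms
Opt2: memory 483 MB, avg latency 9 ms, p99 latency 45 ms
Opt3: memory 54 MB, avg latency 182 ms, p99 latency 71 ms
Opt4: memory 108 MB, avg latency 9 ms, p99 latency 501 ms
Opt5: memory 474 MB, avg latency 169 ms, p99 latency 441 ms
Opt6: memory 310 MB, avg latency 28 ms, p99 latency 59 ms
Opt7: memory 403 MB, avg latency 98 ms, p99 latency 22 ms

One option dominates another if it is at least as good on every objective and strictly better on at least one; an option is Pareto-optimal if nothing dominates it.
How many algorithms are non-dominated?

Opt1: not dominated.
Opt2: not dominated.
Opt3: not dominated (best memory).
Opt4: not dominated.
Opt5: dominated by Opt1 (memory 122≤474, avg latency 84≤169, p99 latency 419≤441).
Opt6: not dominated.
Opt7: not dominated (best p99 latency).
Pareto-optimal: Opt1, Opt2, Opt3, Opt4, Opt6, Opt7 → 6.

6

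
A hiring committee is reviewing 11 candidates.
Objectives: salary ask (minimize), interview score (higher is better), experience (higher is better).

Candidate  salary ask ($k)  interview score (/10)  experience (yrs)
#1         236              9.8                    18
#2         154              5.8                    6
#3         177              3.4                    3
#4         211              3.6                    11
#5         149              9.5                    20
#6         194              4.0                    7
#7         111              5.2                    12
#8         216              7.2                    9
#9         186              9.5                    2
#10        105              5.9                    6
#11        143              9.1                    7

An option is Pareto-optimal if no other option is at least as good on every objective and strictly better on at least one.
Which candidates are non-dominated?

#1, #5, #7, #10, #11

#1: not dominated (best interview score).
#2: dominated by #5 (salary ask 149≤154, interview score 9.5≥5.8, experience 20≥6).
#3: dominated by #2 (salary ask 154≤177, interview score 5.8≥3.4, experience 6≥3).
#4: dominated by #5 (salary ask 149≤211, interview score 9.5≥3.6, experience 20≥11).
#5: not dominated (best experience).
#6: dominated by #5 (salary ask 149≤194, interview score 9.5≥4.0, experience 20≥7).
#7: not dominated.
#8: dominated by #5 (salary ask 149≤216, interview score 9.5≥7.2, experience 20≥9).
#9: dominated by #5 (salary ask 149≤186, interview score 9.5≥9.5, experience 20≥2).
#10: not dominated (best salary ask).
#11: not dominated.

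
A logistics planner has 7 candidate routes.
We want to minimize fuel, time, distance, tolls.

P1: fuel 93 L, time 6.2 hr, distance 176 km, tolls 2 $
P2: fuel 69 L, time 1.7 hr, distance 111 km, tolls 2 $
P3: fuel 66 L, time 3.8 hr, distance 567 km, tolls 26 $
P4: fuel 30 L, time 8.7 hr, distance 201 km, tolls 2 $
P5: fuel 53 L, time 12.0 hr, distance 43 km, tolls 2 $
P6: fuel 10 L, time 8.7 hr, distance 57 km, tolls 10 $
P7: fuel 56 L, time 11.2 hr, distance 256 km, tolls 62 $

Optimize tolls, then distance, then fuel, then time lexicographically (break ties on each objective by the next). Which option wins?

P5

First minimize tolls: best is 2, kept {P1, P2, P4, P5}.
Then minimize distance: best is 43, kept {P5}.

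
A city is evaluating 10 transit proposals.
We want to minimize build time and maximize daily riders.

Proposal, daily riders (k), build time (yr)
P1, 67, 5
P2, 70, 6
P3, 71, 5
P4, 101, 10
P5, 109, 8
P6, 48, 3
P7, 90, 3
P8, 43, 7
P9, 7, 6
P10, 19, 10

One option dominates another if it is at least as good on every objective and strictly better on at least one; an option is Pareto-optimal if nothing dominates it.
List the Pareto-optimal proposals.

P5, P7

P1: dominated by P3 (daily riders 71≥67, build time 5≤5).
P2: dominated by P3 (daily riders 71≥70, build time 5≤6).
P3: dominated by P7 (daily riders 90≥71, build time 3≤5).
P4: dominated by P5 (daily riders 109≥101, build time 8≤10).
P5: not dominated (best daily riders).
P6: dominated by P7 (daily riders 90≥48, build time 3≤3).
P7: not dominated.
P8: dominated by P1 (daily riders 67≥43, build time 5≤7).
P9: dominated by P1 (daily riders 67≥7, build time 5≤6).
P10: dominated by P1 (daily riders 67≥19, build time 5≤10).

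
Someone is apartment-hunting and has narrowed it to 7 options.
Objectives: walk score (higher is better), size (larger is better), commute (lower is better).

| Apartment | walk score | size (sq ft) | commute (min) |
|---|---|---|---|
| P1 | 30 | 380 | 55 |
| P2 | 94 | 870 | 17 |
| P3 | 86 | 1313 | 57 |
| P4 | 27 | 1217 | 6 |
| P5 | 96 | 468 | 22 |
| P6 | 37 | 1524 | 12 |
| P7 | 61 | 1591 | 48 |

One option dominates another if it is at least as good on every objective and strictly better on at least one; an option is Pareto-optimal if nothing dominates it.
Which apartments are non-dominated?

P1: dominated by P2 (walk score 94≥30, size 870≥380, commute 17≤55).
P2: not dominated.
P3: not dominated.
P4: not dominated (best commute).
P5: not dominated (best walk score).
P6: not dominated.
P7: not dominated (best size).

P2, P3, P4, P5, P6, P7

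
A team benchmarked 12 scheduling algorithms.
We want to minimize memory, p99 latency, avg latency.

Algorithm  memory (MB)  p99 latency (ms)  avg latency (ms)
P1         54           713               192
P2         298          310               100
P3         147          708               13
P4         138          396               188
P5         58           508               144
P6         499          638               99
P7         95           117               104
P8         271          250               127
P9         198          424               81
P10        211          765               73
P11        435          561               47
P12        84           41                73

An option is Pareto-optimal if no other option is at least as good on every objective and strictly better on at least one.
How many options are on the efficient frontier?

5

P1: not dominated (best memory).
P2: dominated by P12 (memory 84≤298, p99 latency 41≤310, avg latency 73≤100).
P3: not dominated (best avg latency).
P4: dominated by P7 (memory 95≤138, p99 latency 117≤396, avg latency 104≤188).
P5: not dominated.
P6: dominated by P9 (memory 198≤499, p99 latency 424≤638, avg latency 81≤99).
P7: dominated by P12 (memory 84≤95, p99 latency 41≤117, avg latency 73≤104).
P8: dominated by P7 (memory 95≤271, p99 latency 117≤250, avg latency 104≤127).
P9: dominated by P12 (memory 84≤198, p99 latency 41≤424, avg latency 73≤81).
P10: dominated by P3 (memory 147≤211, p99 latency 708≤765, avg latency 13≤73).
P11: not dominated.
P12: not dominated (best p99 latency).
Pareto-optimal: P1, P3, P5, P11, P12 → 5.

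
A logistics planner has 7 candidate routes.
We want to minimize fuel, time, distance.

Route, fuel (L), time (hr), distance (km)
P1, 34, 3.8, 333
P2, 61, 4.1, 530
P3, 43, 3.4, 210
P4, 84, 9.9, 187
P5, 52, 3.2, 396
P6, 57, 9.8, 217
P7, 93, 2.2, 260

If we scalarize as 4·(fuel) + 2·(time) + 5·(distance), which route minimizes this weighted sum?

P1: 4·34 + 2·3.8 + 5·333 = 1808.6
P2: 4·61 + 2·4.1 + 5·530 = 2902.2
P3: 4·43 + 2·3.4 + 5·210 = 1228.8
P4: 4·84 + 2·9.9 + 5·187 = 1290.8
P5: 4·52 + 2·3.2 + 5·396 = 2194.4
P6: 4·57 + 2·9.8 + 5·217 = 1332.6
P7: 4·93 + 2·2.2 + 5·260 = 1676.4
Lowest: P3 at 1228.8.

P3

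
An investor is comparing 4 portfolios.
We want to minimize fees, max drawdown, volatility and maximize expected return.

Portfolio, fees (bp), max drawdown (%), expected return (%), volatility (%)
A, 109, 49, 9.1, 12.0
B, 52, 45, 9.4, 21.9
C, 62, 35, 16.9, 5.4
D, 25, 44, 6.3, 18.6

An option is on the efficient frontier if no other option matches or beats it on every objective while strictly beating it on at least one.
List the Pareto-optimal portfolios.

A: dominated by C (fees 62≤109, max drawdown 35≤49, expected return 16.9≥9.1, volatility 5.4≤12.0).
B: not dominated.
C: not dominated (best max drawdown).
D: not dominated (best fees).

B, C, D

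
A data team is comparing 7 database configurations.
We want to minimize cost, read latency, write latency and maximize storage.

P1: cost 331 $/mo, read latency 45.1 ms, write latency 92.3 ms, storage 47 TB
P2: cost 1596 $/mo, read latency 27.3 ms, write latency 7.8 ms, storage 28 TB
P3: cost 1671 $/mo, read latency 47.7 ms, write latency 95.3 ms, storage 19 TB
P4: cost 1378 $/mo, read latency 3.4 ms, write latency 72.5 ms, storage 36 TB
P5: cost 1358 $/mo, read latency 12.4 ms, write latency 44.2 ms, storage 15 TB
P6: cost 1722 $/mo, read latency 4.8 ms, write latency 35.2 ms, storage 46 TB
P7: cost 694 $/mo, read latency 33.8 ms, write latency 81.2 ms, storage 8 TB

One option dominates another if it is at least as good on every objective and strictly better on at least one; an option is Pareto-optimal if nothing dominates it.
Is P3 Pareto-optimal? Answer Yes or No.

P1 vs P3: cost 331≤1671, read latency 45.1≤47.7, write latency 92.3≤95.3, storage 47≥19 — P1 is at least as good on every objective and strictly better on at least one, so P1 dominates P3.

No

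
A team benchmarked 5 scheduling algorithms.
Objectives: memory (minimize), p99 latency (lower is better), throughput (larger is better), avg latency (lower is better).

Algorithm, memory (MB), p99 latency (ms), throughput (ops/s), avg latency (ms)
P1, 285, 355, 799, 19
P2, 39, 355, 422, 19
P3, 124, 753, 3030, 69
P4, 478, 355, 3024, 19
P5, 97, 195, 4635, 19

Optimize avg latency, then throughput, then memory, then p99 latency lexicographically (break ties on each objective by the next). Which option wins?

P5

First minimize avg latency: best is 19, kept {P1, P2, P4, P5}.
Then maximize throughput: best is 4635, kept {P5}.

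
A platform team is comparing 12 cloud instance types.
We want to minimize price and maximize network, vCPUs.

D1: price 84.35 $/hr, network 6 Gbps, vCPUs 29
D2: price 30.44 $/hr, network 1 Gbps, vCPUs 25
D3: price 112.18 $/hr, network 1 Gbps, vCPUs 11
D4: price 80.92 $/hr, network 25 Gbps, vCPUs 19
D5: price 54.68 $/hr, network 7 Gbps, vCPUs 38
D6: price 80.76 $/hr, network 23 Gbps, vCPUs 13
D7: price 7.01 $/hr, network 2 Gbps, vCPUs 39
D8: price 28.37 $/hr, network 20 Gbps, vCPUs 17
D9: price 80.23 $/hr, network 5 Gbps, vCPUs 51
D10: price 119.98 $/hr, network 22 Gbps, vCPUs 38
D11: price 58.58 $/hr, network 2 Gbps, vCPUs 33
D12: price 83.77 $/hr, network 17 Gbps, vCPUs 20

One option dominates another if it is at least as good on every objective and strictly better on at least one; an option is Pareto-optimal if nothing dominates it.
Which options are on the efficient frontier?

D1: dominated by D5 (price 54.68≤84.35, network 7≥6, vCPUs 38≥29).
D2: dominated by D7 (price 7.01≤30.44, network 2≥1, vCPUs 39≥25).
D3: dominated by D1 (price 84.35≤112.18, network 6≥1, vCPUs 29≥11).
D4: not dominated (best network).
D5: not dominated.
D6: not dominated.
D7: not dominated (best price).
D8: not dominated.
D9: not dominated (best vCPUs).
D10: not dominated.
D11: dominated by D5 (price 54.68≤58.58, network 7≥2, vCPUs 38≥33).
D12: not dominated.

D4, D5, D6, D7, D8, D9, D10, D12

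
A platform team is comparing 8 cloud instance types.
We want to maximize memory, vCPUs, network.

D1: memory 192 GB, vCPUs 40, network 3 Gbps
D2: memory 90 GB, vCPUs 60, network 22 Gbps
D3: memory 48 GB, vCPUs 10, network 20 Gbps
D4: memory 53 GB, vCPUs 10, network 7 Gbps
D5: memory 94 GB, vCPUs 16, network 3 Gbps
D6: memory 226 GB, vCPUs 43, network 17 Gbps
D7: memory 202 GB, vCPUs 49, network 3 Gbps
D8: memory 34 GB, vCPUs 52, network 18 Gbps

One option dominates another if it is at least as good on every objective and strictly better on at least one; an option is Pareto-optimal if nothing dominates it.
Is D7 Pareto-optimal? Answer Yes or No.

Yes

D1: worse on memory (192 vs 202).
D2: worse on memory (90 vs 202).
D3: worse on memory (48 vs 202).
D4: worse on memory (53 vs 202).
D5: worse on memory (94 vs 202).
D6: worse on vCPUs (43 vs 49).
D8: worse on memory (34 vs 202).
No option is at least as good as D7 on every objective and strictly better on one.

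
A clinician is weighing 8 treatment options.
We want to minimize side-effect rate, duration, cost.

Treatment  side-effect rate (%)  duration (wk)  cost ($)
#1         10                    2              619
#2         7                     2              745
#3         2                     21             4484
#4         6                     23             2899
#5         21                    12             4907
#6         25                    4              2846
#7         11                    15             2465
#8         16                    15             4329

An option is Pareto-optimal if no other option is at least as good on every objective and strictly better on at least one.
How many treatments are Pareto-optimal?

4

#1: not dominated (best cost).
#2: not dominated.
#3: not dominated (best side-effect rate).
#4: not dominated.
#5: dominated by #1 (side-effect rate 10≤21, duration 2≤12, cost 619≤4907).
#6: dominated by #1 (side-effect rate 10≤25, duration 2≤4, cost 619≤2846).
#7: dominated by #1 (side-effect rate 10≤11, duration 2≤15, cost 619≤2465).
#8: dominated by #1 (side-effect rate 10≤16, duration 2≤15, cost 619≤4329).
Pareto-optimal: #1, #2, #3, #4 → 4.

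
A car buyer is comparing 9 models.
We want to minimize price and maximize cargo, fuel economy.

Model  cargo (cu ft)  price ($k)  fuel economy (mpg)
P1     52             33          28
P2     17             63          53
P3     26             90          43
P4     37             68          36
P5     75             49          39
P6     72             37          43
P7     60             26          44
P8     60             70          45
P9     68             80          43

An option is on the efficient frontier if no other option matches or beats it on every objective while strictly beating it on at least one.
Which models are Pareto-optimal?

P2, P5, P6, P7, P8

P1: dominated by P7 (cargo 60≥52, price 26≤33, fuel economy 44≥28).
P2: not dominated (best fuel economy).
P3: dominated by P6 (cargo 72≥26, price 37≤90, fuel economy 43≥43).
P4: dominated by P5 (cargo 75≥37, price 49≤68, fuel economy 39≥36).
P5: not dominated (best cargo).
P6: not dominated.
P7: not dominated (best price).
P8: not dominated.
P9: dominated by P6 (cargo 72≥68, price 37≤80, fuel economy 43≥43).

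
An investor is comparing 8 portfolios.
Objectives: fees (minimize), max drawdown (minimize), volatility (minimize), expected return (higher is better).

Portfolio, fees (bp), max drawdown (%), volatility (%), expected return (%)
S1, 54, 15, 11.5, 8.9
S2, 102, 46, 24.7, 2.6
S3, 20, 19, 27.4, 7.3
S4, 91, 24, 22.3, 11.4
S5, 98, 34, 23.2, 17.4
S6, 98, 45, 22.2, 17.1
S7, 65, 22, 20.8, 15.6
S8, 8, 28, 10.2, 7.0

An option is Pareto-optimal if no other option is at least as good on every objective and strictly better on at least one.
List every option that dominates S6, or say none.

S1: worse on expected return (8.9 vs 17.1).
S2: worse on fees (102 vs 98).
S3: worse on volatility (27.4 vs 22.2).
S4: worse on volatility (22.3 vs 22.2).
S5: worse on volatility (23.2 vs 22.2).
S7: worse on expected return (15.6 vs 17.1).
S8: worse on expected return (7.0 vs 17.1).
No option dominates S6.

none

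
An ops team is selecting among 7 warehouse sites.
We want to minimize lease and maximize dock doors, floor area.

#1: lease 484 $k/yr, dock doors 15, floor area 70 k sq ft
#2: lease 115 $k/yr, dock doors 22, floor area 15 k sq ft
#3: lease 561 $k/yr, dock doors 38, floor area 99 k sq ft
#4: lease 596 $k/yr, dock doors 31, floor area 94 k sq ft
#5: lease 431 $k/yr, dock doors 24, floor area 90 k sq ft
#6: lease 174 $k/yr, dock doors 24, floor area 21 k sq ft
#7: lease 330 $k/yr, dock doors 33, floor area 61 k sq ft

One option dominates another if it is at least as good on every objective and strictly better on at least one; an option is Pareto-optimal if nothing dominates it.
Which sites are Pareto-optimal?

#1: dominated by #5 (lease 431≤484, dock doors 24≥15, floor area 90≥70).
#2: not dominated (best lease).
#3: not dominated (best dock doors).
#4: dominated by #3 (lease 561≤596, dock doors 38≥31, floor area 99≥94).
#5: not dominated.
#6: not dominated.
#7: not dominated.

#2, #3, #5, #6, #7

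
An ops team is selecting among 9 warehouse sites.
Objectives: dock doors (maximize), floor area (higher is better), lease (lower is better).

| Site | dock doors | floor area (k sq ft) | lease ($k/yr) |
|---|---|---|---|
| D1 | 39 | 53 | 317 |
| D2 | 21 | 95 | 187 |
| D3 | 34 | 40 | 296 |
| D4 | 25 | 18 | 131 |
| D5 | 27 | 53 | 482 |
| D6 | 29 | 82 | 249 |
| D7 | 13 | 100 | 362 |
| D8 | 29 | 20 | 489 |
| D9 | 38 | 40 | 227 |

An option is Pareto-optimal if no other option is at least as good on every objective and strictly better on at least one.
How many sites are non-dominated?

6

D1: not dominated (best dock doors).
D2: not dominated.
D3: dominated by D9 (dock doors 38≥34, floor area 40≥40, lease 227≤296).
D4: not dominated (best lease).
D5: dominated by D1 (dock doors 39≥27, floor area 53≥53, lease 317≤482).
D6: not dominated.
D7: not dominated (best floor area).
D8: dominated by D1 (dock doors 39≥29, floor area 53≥20, lease 317≤489).
D9: not dominated.
Pareto-optimal: D1, D2, D4, D6, D7, D9 → 6.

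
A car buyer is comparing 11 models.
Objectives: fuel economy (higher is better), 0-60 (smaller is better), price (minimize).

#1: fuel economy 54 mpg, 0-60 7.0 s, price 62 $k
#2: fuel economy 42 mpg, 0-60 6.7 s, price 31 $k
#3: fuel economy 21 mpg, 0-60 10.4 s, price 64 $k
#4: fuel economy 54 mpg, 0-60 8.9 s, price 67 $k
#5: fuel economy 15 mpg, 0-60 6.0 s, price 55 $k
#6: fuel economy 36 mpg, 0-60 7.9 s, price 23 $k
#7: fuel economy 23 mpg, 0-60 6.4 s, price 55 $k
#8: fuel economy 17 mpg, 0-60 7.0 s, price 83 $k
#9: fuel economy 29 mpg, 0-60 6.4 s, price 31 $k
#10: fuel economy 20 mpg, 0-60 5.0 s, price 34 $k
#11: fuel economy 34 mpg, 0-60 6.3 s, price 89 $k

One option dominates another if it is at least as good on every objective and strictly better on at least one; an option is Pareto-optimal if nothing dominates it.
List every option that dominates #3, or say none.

#1: fuel economy 54≥21, 0-60 7.0≤10.4, price 62≤64 — dominates #3.
#2: fuel economy 42≥21, 0-60 6.7≤10.4, price 31≤64 — dominates #3.
#6: fuel economy 36≥21, 0-60 7.9≤10.4, price 23≤64 — dominates #3.
#7: fuel economy 23≥21, 0-60 6.4≤10.4, price 55≤64 — dominates #3.
#9: fuel economy 29≥21, 0-60 6.4≤10.4, price 31≤64 — dominates #3.
Others (#4, #5, #8, #10, #11) are each worse than #3 on at least one objective.

#1, #2, #6, #7, #9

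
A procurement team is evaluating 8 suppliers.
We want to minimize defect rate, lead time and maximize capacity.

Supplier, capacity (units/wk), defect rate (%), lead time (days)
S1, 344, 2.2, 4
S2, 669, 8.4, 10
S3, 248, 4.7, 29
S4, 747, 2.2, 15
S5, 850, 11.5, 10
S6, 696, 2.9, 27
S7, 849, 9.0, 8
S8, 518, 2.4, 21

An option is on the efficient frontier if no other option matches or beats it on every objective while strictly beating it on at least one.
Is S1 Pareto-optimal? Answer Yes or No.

Yes

S2: worse on defect rate (8.4 vs 2.2).
S3: worse on capacity (248 vs 344).
S4: worse on lead time (15 vs 4).
S5: worse on defect rate (11.5 vs 2.2).
S6: worse on defect rate (2.9 vs 2.2).
S7: worse on defect rate (9.0 vs 2.2).
S8: worse on defect rate (2.4 vs 2.2).
No option is at least as good as S1 on every objective and strictly better on one.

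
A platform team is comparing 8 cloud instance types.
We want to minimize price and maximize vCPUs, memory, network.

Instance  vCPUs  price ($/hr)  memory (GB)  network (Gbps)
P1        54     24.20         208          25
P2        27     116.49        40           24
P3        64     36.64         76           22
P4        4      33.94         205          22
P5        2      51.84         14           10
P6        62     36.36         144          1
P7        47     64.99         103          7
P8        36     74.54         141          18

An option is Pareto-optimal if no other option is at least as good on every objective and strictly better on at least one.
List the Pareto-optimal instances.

P1: not dominated (best price).
P2: dominated by P1 (vCPUs 54≥27, price 24.20≤116.49, memory 208≥40, network 25≥24).
P3: not dominated (best vCPUs).
P4: dominated by P1 (vCPUs 54≥4, price 24.20≤33.94, memory 208≥205, network 25≥22).
P5: dominated by P1 (vCPUs 54≥2, price 24.20≤51.84, memory 208≥14, network 25≥10).
P6: not dominated.
P7: dominated by P1 (vCPUs 54≥47, price 24.20≤64.99, memory 208≥103, network 25≥7).
P8: dominated by P1 (vCPUs 54≥36, price 24.20≤74.54, memory 208≥141, network 25≥18).

P1, P3, P6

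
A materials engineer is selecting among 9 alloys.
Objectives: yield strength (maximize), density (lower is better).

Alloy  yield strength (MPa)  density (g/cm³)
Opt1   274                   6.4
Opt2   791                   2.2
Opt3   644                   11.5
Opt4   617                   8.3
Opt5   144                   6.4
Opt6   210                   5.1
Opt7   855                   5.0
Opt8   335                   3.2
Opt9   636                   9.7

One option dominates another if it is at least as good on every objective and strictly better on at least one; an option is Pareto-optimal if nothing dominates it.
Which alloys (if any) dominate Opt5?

Opt1: yield strength 274≥144, density 6.4≤6.4 — dominates Opt5.
Opt2: yield strength 791≥144, density 2.2≤6.4 — dominates Opt5.
Opt6: yield strength 210≥144, density 5.1≤6.4 — dominates Opt5.
Opt7: yield strength 855≥144, density 5.0≤6.4 — dominates Opt5.
Opt8: yield strength 335≥144, density 3.2≤6.4 — dominates Opt5.
Others (Opt3, Opt4, Opt9) are each worse than Opt5 on at least one objective.

Opt1, Opt2, Opt6, Opt7, Opt8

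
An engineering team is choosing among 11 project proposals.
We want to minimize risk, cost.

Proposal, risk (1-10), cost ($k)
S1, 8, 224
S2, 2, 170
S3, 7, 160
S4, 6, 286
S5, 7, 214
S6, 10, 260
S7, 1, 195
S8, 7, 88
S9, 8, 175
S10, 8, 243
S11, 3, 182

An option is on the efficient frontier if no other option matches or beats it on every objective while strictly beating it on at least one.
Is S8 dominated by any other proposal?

S1: worse on risk (8 vs 7).
S2: worse on cost (170 vs 88).
S3: worse on cost (160 vs 88).
S4: worse on cost (286 vs 88).
S5: worse on cost (214 vs 88).
S6: worse on risk (10 vs 7).
S7: worse on cost (195 vs 88).
S9: worse on risk (8 vs 7).
S10: worse on risk (8 vs 7).
S11: worse on cost (182 vs 88).
No option is at least as good as S8 on every objective and strictly better on one.

No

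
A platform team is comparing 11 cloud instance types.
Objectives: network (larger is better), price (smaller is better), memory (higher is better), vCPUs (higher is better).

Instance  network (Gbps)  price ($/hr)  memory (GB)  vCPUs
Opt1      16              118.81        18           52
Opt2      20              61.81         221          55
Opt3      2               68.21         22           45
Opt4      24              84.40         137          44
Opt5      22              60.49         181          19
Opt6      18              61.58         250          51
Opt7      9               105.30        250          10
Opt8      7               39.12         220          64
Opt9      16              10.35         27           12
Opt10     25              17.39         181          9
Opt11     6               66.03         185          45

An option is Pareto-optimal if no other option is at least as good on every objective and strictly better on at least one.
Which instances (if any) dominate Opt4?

Opt1: worse on network (16 vs 24).
Opt2: worse on network (20 vs 24).
Opt3: worse on network (2 vs 24).
Opt5: worse on network (22 vs 24).
Opt6: worse on network (18 vs 24).
Opt7: worse on network (9 vs 24).
Opt8: worse on network (7 vs 24).
Opt9: worse on network (16 vs 24).
Opt10: worse on vCPUs (9 vs 44).
Opt11: worse on network (6 vs 24).
No option dominates Opt4.

none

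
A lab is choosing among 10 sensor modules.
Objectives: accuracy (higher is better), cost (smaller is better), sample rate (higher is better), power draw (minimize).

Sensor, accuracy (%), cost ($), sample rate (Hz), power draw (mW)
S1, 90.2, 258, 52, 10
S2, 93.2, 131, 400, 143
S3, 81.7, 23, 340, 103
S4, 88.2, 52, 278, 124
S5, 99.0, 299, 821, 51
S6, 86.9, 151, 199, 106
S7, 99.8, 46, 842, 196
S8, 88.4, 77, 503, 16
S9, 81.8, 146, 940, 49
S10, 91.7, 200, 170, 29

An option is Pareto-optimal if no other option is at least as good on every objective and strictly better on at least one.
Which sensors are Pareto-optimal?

S1: not dominated (best power draw).
S2: not dominated.
S3: not dominated (best cost).
S4: not dominated.
S5: not dominated.
S6: dominated by S8 (accuracy 88.4≥86.9, cost 77≤151, sample rate 503≥199, power draw 16≤106).
S7: not dominated (best accuracy).
S8: not dominated.
S9: not dominated (best sample rate).
S10: not dominated.

S1, S2, S3, S4, S5, S7, S8, S9, S10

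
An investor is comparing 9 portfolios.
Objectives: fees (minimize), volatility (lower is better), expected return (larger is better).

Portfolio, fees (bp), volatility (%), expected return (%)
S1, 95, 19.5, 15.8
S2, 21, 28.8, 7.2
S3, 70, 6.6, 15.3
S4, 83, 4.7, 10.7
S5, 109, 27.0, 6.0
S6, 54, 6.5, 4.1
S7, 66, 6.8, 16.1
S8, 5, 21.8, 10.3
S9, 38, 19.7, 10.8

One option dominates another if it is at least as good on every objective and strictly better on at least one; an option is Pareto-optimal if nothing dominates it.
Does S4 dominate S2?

S4 vs S2: S4 is worse on fees (83 vs 21), so it does not dominate S2.

No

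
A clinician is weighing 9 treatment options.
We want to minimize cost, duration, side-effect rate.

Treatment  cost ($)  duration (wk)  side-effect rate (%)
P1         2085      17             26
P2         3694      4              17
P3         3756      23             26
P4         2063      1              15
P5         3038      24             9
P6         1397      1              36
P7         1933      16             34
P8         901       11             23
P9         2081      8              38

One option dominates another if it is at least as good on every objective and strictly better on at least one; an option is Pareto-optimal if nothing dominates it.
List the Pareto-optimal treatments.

P4, P5, P6, P8

P1: dominated by P4 (cost 2063≤2085, duration 1≤17, side-effect rate 15≤26).
P2: dominated by P4 (cost 2063≤3694, duration 1≤4, side-effect rate 15≤17).
P3: dominated by P1 (cost 2085≤3756, duration 17≤23, side-effect rate 26≤26).
P4: not dominated.
P5: not dominated (best side-effect rate).
P6: not dominated.
P7: dominated by P8 (cost 901≤1933, duration 11≤16, side-effect rate 23≤34).
P8: not dominated (best cost).
P9: dominated by P4 (cost 2063≤2081, duration 1≤8, side-effect rate 15≤38).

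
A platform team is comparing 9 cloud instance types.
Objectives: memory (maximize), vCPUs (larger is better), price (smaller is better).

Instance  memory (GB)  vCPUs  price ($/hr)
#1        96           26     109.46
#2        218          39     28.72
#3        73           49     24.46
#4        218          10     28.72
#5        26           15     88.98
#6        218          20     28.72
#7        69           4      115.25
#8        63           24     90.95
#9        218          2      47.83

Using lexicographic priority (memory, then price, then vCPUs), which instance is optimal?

#2

First maximize memory: best is 218, kept {#2, #4, #6, #9}.
Then minimize price: best is 28.72, kept {#2, #4, #6}.
Then maximize vCPUs: best is 39, kept {#2}.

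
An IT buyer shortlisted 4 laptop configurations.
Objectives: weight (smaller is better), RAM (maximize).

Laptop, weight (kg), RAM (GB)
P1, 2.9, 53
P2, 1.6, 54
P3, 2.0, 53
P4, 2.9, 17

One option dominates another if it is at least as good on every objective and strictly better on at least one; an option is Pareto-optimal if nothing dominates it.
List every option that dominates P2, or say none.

none

P1: worse on weight (2.9 vs 1.6).
P3: worse on weight (2.0 vs 1.6).
P4: worse on weight (2.9 vs 1.6).
No option dominates P2.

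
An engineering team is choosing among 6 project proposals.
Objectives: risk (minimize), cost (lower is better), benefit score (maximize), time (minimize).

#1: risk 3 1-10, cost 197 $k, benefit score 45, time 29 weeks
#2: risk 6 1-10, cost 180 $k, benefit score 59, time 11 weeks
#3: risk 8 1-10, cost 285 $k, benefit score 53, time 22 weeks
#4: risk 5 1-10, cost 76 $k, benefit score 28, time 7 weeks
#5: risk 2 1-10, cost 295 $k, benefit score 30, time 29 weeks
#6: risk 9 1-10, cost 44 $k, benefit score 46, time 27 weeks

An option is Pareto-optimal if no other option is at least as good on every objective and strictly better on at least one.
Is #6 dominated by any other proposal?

No

#1: worse on cost (197 vs 44).
#2: worse on cost (180 vs 44).
#3: worse on cost (285 vs 44).
#4: worse on cost (76 vs 44).
#5: worse on cost (295 vs 44).
No option is at least as good as #6 on every objective and strictly better on one.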